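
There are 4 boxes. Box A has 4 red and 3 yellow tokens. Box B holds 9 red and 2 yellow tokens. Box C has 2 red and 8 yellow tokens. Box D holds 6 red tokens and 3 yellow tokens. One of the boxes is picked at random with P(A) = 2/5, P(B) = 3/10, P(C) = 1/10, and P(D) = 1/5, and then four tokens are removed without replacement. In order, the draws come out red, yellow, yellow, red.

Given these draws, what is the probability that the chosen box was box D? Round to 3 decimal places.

0.221

Under each hypothesis, the probability of the observed sequence is: P(data | box A) = (4/7)(3/6)(2/5)(3/4) = 0.085714; P(data | box B) = (9/11)(2/10)(1/9)(8/8) = 0.018182; P(data | box C) = (2/10)(8/9)(7/8)(1/7) = 0.022222; P(data | box D) = (6/9)(3/8)(2/7)(5/6) = 0.059524.
Weighting by the prior gives 2/5 · 0.085714 = 0.034286, 3/10 · 0.018182 = 0.0054545, 1/10 · 0.022222 = 0.0022222, 1/5 · 0.059524 = 0.011905; summing to 0.053867.
Therefore the posterior P(box D | data) = (0.011905) / (0.053867) = 0.221.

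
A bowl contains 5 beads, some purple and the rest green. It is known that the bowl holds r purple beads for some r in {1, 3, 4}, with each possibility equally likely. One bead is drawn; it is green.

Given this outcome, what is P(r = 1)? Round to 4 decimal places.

0.5714

For each hypothesis, P(data | H) works out to: P(data | r = 1) = (4/5) = 4/5; P(data | r = 3) = (2/5) = 2/5; P(data | r = 4) = (1/5) = 1/5.
The prior-weighted likelihoods are 1/3 · 4/5 = 4/15, 1/3 · 2/5 = 2/15, 1/3 · 1/5 = 1/15; with total 7/15.
Hence P(r = 1 | data) = (4/15) / (7/15) = 4/7.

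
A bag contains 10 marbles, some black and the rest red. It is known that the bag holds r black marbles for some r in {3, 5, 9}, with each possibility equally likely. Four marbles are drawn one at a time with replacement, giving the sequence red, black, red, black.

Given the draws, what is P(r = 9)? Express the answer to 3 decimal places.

0.071

Under each hypothesis, the probability of the observed sequence is: P(data | r = 3) = (7/10)(3/10)(7/10)(3/10) = 0.0441; P(data | r = 5) = (5/10)(5/10)(5/10)(5/10) = 0.0625; P(data | r = 9) = (1/10)(9/10)(1/10)(9/10) = 0.0081.
Multiplying each by its prior: 1/3 · 0.0441 = 0.0147, 1/3 · 0.0625 = 0.020833, 1/3 · 0.0081 = 0.0027; with total 0.038233.
So P(r = 9 | data) = (0.0027) / (0.038233) = 0.070619.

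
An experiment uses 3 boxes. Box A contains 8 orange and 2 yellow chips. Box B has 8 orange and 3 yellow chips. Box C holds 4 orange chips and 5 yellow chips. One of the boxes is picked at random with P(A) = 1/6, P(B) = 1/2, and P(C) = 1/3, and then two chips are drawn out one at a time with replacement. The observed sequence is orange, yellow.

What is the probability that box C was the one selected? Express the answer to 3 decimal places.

0.395

The likelihood of the observed sequence under each hypothesis: P(data | box A) = (8/10)(2/10) = 0.16; P(data | box B) = (8/11)(3/11) = 0.19835; P(data | box C) = (4/9)(5/9) = 0.24691.
Weighting by the prior gives 1/6 · 0.16 = 0.026667, 1/2 · 0.19835 = 0.099174, 1/3 · 0.24691 = 0.082305; these sum to 0.20814.
So P(box C | data) = (0.082305) / (0.20814) = 0.39542.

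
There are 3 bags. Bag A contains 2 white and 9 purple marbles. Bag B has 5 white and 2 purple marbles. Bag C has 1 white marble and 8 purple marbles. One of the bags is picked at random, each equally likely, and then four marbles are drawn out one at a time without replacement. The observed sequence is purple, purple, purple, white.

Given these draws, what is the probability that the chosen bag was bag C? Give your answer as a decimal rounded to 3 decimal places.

0.466

Under each hypothesis, the probability of the observed sequence is: P(data | bag A) = (9/11)(8/10)(7/9)(2/8) = 0.12727; P(data | bag B) = (2/7)(1/6)(0/5) = 0; P(data | bag C) = (8/9)(7/8)(6/7)(1/6) = 0.11111.
The prior-weighted likelihoods are 1/3 · 0.12727 = 0.042424, 1/3 · 0 = 0, 1/3 · 0.11111 = 0.037037; these sum to 0.079461.
By Bayes' rule, P(bag C | data) = (0.037037) / (0.079461) = 0.4661.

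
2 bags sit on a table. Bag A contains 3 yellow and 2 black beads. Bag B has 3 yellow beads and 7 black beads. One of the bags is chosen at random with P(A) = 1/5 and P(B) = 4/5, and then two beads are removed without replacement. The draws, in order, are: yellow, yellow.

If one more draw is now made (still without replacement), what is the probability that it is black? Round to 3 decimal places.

0.765

For each hypothesis, P(data | H) works out to: P(data | bag A) = (3/5)(2/4) = 3/10; P(data | bag B) = (3/10)(2/9) = 1/15.
The prior-weighted likelihoods are 1/5 · 3/10 = 3/50, 4/5 · 1/15 = 4/75; these sum to 17/150.
Normalising, the posterior is P(bag A | data) = 9/17, P(bag B | data) = 8/17.
Averaging over the posterior, P(black next | data) = (2/3)(9/17) + (7/8)(8/17) = 13/17.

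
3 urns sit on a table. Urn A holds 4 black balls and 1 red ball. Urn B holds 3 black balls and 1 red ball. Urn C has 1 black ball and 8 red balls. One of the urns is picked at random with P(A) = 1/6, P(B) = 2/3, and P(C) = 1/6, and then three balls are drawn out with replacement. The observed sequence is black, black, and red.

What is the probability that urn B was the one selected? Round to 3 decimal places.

Compute the likelihood of the observed sequence for each case: P(data | urn A) = (4/5)(4/5)(1/5) = 0.128; P(data | urn B) = (3/4)(3/4)(1/4) = 0.14062; P(data | urn C) = (1/9)(1/9)(8/9) = 0.010974.
Multiplying each by its prior: 1/6 · 0.128 = 0.021333, 2/3 · 0.14062 = 0.09375, 1/6 · 0.010974 = 0.001829; summing to 0.11691.
So P(urn B | data) = (0.09375) / (0.11691) = 0.80188.

0.802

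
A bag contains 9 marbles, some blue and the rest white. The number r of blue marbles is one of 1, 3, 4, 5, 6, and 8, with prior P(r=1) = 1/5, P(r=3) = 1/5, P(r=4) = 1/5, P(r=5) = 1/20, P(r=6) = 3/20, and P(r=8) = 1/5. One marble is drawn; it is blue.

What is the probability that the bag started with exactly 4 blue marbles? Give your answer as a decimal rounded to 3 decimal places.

Compute the likelihood of this draw for each case: P(data | r = 1) = (1/9) = 1/9; P(data | r = 3) = (3/9) = 1/3; P(data | r = 4) = (4/9) = 4/9; P(data | r = 5) = (5/9) = 5/9; P(data | r = 6) = (6/9) = 2/3; P(data | r = 8) = (8/9) = 8/9.
The prior-weighted likelihoods are 1/5 · 1/9 = 1/45, 1/5 · 1/3 = 1/15, 1/5 · 4/9 = 4/45, 1/20 · 5/9 = 1/36, 3/20 · 2/3 = 1/10, 1/5 · 8/9 = 8/45; with total 29/60.
Hence P(r = 4 | data) = (4/45) / (29/60) = 16/87.

0.184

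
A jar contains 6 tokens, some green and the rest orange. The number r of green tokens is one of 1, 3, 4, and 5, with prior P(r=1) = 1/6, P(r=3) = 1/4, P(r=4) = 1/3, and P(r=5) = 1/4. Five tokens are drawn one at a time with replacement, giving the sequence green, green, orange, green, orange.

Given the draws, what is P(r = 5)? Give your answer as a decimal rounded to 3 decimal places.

Compute the likelihood of the observed sequence for each case: P(data | r = 1) = (1/6)(1/6)(5/6)(1/6)(5/6) = 0.003215; P(data | r = 3) = (3/6)(3/6)(3/6)(3/6)(3/6) = 0.03125; P(data | r = 4) = (4/6)(4/6)(2/6)(4/6)(2/6) = 0.032922; P(data | r = 5) = (5/6)(5/6)(1/6)(5/6)(1/6) = 0.016075.
Multiplying each by its prior: 1/6 · 0.003215 = 0.00053584, 1/4 · 0.03125 = 0.0078125, 1/3 · 0.032922 = 0.010974, 1/4 · 0.016075 = 0.0040188; with total 0.023341.
So P(r = 5 | data) = (0.0040188) / (0.023341) = 0.17218.

0.172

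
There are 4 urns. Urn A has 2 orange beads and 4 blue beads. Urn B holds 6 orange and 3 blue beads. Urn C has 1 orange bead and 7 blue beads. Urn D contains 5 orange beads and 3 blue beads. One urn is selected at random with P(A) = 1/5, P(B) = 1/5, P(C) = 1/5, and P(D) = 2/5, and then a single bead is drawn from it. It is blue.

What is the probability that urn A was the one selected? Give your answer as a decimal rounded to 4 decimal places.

0.2540

Compute the likelihood of this draw for each case: P(data | urn A) = (4/6) = 2/3; P(data | urn B) = (3/9) = 1/3; P(data | urn C) = (7/8) = 7/8; P(data | urn D) = (3/8) = 3/8.
The prior-weighted likelihoods are 1/5 · 2/3 = 2/15, 1/5 · 1/3 = 1/15, 1/5 · 7/8 = 7/40, 2/5 · 3/8 = 3/20; summing to 21/40.
Therefore the posterior P(urn A | data) = (2/15) / (21/40) = 16/63.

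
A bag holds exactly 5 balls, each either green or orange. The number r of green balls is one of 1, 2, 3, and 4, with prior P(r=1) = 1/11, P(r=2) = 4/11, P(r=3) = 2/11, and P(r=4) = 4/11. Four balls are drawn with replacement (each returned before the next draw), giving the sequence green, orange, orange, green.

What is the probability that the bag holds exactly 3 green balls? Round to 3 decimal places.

Compute the likelihood of the observed sequence for each case: P(data | r = 1) = (1/5)(4/5)(4/5)(1/5) = 0.0256; P(data | r = 2) = (2/5)(3/5)(3/5)(2/5) = 0.0576; P(data | r = 3) = (3/5)(2/5)(2/5)(3/5) = 0.0576; P(data | r = 4) = (4/5)(1/5)(1/5)(4/5) = 0.0256.
The prior-weighted likelihoods are 1/11 · 0.0256 = 0.0023273, 4/11 · 0.0576 = 0.020945, 2/11 · 0.0576 = 0.010473, 4/11 · 0.0256 = 0.0093091; summing to 0.043055.
So P(r = 3 | data) = (0.010473) / (0.043055) = 0.24324.

0.243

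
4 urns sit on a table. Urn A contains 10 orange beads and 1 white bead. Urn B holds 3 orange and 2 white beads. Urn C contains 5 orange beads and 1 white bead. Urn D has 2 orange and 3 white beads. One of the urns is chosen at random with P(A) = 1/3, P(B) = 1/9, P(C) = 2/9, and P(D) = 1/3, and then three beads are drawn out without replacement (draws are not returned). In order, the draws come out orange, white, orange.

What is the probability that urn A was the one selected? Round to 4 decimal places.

0.2466

For each hypothesis, P(data | H) works out to: P(data | urn A) = (10/11)(1/10)(9/9) = 1/11; P(data | urn B) = (3/5)(2/4)(2/3) = 1/5; P(data | urn C) = (5/6)(1/5)(4/4) = 1/6; P(data | urn D) = (2/5)(3/4)(1/3) = 1/10.
Weighting by the prior gives 1/3 · 1/11 = 1/33, 1/9 · 1/5 = 1/45, 2/9 · 1/6 = 1/27, 1/3 · 1/10 = 1/30; with total 73/594.
Hence P(urn A | data) = (1/33) / (73/594) = 18/73.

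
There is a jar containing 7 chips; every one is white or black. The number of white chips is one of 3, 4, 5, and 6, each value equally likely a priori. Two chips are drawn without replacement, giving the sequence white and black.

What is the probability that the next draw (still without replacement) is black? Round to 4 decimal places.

0.3500

Under each hypothesis, the probability of the observed sequence is: P(data | r = 3) = (3/7)(4/6) = 2/7; P(data | r = 4) = (4/7)(3/6) = 2/7; P(data | r = 5) = (5/7)(2/6) = 5/21; P(data | r = 6) = (6/7)(1/6) = 1/7.
Weighting by the prior gives 1/4 · 2/7 = 1/14, 1/4 · 2/7 = 1/14, 1/4 · 5/21 = 5/84, 1/4 · 1/7 = 1/28; with total 5/21.
Dividing through by the total gives posterior P(r = 3 | data) = 3/10, P(r = 4 | data) = 3/10, P(r = 5 | data) = 1/4, P(r = 6 | data) = 3/20.
The predictive probability is P(black next | data) = (3/5)(3/10) + (2/5)(3/10) + (1/5)(1/4) + (0)(3/20) = 7/20.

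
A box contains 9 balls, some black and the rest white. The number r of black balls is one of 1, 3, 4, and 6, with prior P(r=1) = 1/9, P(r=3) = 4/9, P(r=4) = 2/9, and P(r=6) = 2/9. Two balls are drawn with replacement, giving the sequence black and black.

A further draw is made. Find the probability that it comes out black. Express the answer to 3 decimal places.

The likelihood of the observed sequence under each hypothesis: P(data | r = 1) = (1/9)(1/9) = 1/81; P(data | r = 3) = (3/9)(3/9) = 1/9; P(data | r = 4) = (4/9)(4/9) = 16/81; P(data | r = 6) = (6/9)(6/9) = 4/9.
Weighting by the prior gives 1/9 · 1/81 = 1/729, 4/9 · 1/9 = 4/81, 2/9 · 16/81 = 32/729, 2/9 · 4/9 = 8/81; with total 47/243.
Dividing through by the total gives posterior P(r = 1 | data) = 1/141, P(r = 3 | data) = 12/47, P(r = 4 | data) = 32/141, P(r = 6 | data) = 24/47.
Averaging over the posterior, P(black next | data) = (1/9)(1/141) + (1/3)(12/47) + (4/9)(32/141) + (2/3)(24/47) = 223/423.

0.527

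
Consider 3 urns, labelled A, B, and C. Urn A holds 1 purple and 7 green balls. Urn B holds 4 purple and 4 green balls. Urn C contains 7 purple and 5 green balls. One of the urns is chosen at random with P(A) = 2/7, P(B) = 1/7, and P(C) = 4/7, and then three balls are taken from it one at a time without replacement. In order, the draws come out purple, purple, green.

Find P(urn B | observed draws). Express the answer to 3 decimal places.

Compute the likelihood of the observed sequence for each case: P(data | urn A) = (1/8)(0/7) = 0; P(data | urn B) = (4/8)(3/7)(4/6) = 1/7; P(data | urn C) = (7/12)(6/11)(5/10) = 7/44.
Weighting by the prior gives 2/7 · 0 = 0, 1/7 · 1/7 = 1/49, 4/7 · 7/44 = 1/11; with total 60/539.
Therefore the posterior P(urn B | data) = (1/49) / (60/539) = 11/60.

0.183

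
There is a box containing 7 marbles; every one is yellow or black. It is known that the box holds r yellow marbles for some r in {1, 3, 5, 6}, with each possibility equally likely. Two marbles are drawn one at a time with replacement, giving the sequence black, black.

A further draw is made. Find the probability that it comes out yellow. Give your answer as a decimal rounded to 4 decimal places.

0.2757

Under each hypothesis, the probability of the observed sequence is: P(data | r = 1) = (6/7)(6/7) = 36/49; P(data | r = 3) = (4/7)(4/7) = 16/49; P(data | r = 5) = (2/7)(2/7) = 4/49; P(data | r = 6) = (1/7)(1/7) = 1/49.
The prior-weighted likelihoods are 1/4 · 36/49 = 9/49, 1/4 · 16/49 = 4/49, 1/4 · 4/49 = 1/49, 1/4 · 1/49 = 1/196; with total 57/196.
The posterior is then P(r = 1 | data) = 12/19, P(r = 3 | data) = 16/57, P(r = 5 | data) = 4/57, P(r = 6 | data) = 1/57.
So P(yellow next | data) = Σ P(yellow next | H) P(H | data) = (1/7)(12/19) + (3/7)(16/57) + (5/7)(4/57) + (6/7)(1/57) = 110/399.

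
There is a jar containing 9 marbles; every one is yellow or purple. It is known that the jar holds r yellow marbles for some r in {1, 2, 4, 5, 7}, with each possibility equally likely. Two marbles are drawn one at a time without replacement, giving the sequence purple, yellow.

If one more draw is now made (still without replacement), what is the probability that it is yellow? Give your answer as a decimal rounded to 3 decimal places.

Compute the likelihood of the observed sequence for each case: P(data | r = 1) = (8/9)(1/8) = 1/9; P(data | r = 2) = (7/9)(2/8) = 7/36; P(data | r = 4) = (5/9)(4/8) = 5/18; P(data | r = 5) = (4/9)(5/8) = 5/18; P(data | r = 7) = (2/9)(7/8) = 7/36.
Multiplying each by its prior: 1/5 · 1/9 = 1/45, 1/5 · 7/36 = 7/180, 1/5 · 5/18 = 1/18, 1/5 · 5/18 = 1/18, 1/5 · 7/36 = 7/180; these sum to 19/90.
Dividing through by the total gives posterior P(r = 1 | data) = 2/19, P(r = 2 | data) = 7/38, P(r = 4 | data) = 5/19, P(r = 5 | data) = 5/19, P(r = 7 | data) = 7/38.
The predictive probability is P(yellow next | data) = (0)(2/19) + (1/7)(7/38) + (3/7)(5/19) + (4/7)(5/19) + (6/7)(7/38) = 17/38.

0.447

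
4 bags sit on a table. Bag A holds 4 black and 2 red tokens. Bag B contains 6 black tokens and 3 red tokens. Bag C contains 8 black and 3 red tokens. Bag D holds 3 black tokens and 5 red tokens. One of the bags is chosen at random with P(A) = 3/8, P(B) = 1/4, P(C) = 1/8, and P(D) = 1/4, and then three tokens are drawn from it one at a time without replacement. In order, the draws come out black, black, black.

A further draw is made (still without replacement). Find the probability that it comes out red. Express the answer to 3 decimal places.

Under each hypothesis, the probability of the observed sequence is: P(data | bag A) = (4/6)(3/5)(2/4) = 0.2; P(data | bag B) = (6/9)(5/8)(4/7) = 0.2381; P(data | bag C) = (8/11)(7/10)(6/9) = 0.33939; P(data | bag D) = (3/8)(2/7)(1/6) = 0.017857.
The prior-weighted likelihoods are 3/8 · 0.2 = 0.075, 1/4 · 0.2381 = 0.059524, 1/8 · 0.33939 = 0.042424, 1/4 · 0.017857 = 0.0044643; summing to 0.18141.
The posterior is then P(bag A | data) = 0.41342, P(bag B | data) = 0.32811, P(bag C | data) = 0.23386, P(bag D | data) = 0.024609.
The predictive probability is P(red next | data) = (2/3)(0.41342) + (1/2)(0.32811) + (3/8)(0.23386) + (1)(0.024609) = 0.55198.

0.552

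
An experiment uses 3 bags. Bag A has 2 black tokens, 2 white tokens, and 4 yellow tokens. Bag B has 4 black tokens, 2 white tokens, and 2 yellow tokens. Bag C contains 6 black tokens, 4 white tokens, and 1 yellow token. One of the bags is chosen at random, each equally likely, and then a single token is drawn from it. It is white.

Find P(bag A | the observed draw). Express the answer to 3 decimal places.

The likelihood of this draw under each hypothesis: P(data | bag A) = (2/8) = 1/4; P(data | bag B) = (2/8) = 1/4; P(data | bag C) = (4/11) = 4/11.
Weighting by the prior gives 1/3 · 1/4 = 1/12, 1/3 · 1/4 = 1/12, 1/3 · 4/11 = 4/33; summing to 19/66.
So P(bag A | data) = (1/12) / (19/66) = 11/38.

0.289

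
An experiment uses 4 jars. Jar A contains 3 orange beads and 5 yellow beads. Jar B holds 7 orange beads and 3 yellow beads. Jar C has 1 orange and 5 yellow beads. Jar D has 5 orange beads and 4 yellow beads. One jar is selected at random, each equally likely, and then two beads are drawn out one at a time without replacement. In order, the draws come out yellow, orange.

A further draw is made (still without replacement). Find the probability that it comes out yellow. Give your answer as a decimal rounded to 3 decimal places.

For each hypothesis, P(data | H) works out to: P(data | jar A) = (5/8)(3/7) = 0.26786; P(data | jar B) = (3/10)(7/9) = 0.23333; P(data | jar C) = (5/6)(1/5) = 0.16667; P(data | jar D) = (4/9)(5/8) = 0.27778.
The prior-weighted likelihoods are 1/4 · 0.26786 = 0.066964, 1/4 · 0.23333 = 0.058333, 1/4 · 0.16667 = 0.041667, 1/4 · 0.27778 = 0.069444; these sum to 0.23641.
The posterior is then P(jar A | data) = 0.28326, P(jar B | data) = 0.24675, P(jar C | data) = 0.17625, P(jar D | data) = 0.29375.
The predictive probability is P(yellow next | data) = (2/3)(0.28326) + (1/4)(0.24675) + (1)(0.17625) + (3/7)(0.29375) = 0.55266.

0.553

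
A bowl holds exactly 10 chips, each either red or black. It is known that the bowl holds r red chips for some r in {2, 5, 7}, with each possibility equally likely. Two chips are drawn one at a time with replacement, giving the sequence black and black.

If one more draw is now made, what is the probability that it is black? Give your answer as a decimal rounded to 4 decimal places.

Compute the likelihood of the observed sequence for each case: P(data | r = 2) = (8/10)(8/10) = 16/25; P(data | r = 5) = (5/10)(5/10) = 1/4; P(data | r = 7) = (3/10)(3/10) = 9/100.
Weighting by the prior gives 1/3 · 16/25 = 16/75, 1/3 · 1/4 = 1/12, 1/3 · 9/100 = 3/100; with total 49/150.
The posterior is then P(r = 2 | data) = 32/49, P(r = 5 | data) = 25/98, P(r = 7 | data) = 9/98.
So P(black next | data) = Σ P(black next | H) P(H | data) = (4/5)(32/49) + (1/2)(25/98) + (3/10)(9/98) = 166/245.

0.6776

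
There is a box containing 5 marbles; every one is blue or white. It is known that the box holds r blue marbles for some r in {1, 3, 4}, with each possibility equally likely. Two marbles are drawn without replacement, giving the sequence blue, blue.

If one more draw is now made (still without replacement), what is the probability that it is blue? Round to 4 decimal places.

0.5556

For each hypothesis, P(data | H) works out to: P(data | r = 1) = (1/5)(0/4) = 0; P(data | r = 3) = (3/5)(2/4) = 3/10; P(data | r = 4) = (4/5)(3/4) = 3/5.
The prior-weighted likelihoods are 1/3 · 0 = 0, 1/3 · 3/10 = 1/10, 1/3 · 3/5 = 1/5; summing to 3/10.
The posterior is then P(r = 1 | data) = 0, P(r = 3 | data) = 1/3, P(r = 4 | data) = 2/3.
So P(blue next | data) = Σ P(blue next | H) P(H | data) = (1/3)(1/3) + (2/3)(2/3) = 5/9.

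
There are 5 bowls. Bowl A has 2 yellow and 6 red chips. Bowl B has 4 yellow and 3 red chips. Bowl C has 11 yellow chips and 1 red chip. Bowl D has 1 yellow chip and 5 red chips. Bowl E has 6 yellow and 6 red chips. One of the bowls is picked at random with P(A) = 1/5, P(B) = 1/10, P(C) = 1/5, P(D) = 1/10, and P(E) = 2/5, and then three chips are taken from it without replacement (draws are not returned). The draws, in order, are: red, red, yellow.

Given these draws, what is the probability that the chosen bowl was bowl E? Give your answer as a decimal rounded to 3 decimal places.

0.461

Compute the likelihood of the observed sequence for each case: P(data | bowl A) = (6/8)(5/7)(2/6) = 0.17857; P(data | bowl B) = (3/7)(2/6)(4/5) = 0.11429; P(data | bowl C) = (1/12)(0/11) = 0; P(data | bowl D) = (5/6)(4/5)(1/4) = 0.16667; P(data | bowl E) = (6/12)(5/11)(6/10) = 0.13636.
Multiplying each by its prior: 1/5 · 0.17857 = 0.035714, 1/10 · 0.11429 = 0.011429, 1/5 · 0 = 0, 1/10 · 0.16667 = 0.016667, 2/5 · 0.13636 = 0.054545; these sum to 0.11835.
By Bayes' rule, P(bowl E | data) = (0.054545) / (0.11835) = 0.46086.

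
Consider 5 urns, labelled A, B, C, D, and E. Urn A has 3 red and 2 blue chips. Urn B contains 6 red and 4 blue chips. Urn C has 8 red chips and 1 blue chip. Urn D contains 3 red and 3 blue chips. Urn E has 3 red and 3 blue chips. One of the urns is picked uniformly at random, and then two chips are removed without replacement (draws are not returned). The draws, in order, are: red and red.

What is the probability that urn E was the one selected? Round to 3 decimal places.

0.110

Compute the likelihood of the observed sequence for each case: P(data | urn A) = (3/5)(2/4) = 3/10; P(data | urn B) = (6/10)(5/9) = 1/3; P(data | urn C) = (8/9)(7/8) = 7/9; P(data | urn D) = (3/6)(2/5) = 1/5; P(data | urn E) = (3/6)(2/5) = 1/5.
Weighting by the prior gives 1/5 · 3/10 = 3/50, 1/5 · 1/3 = 1/15, 1/5 · 7/9 = 7/45, 1/5 · 1/5 = 1/25, 1/5 · 1/5 = 1/25; with total 163/450.
So P(urn E | data) = (1/25) / (163/450) = 18/163.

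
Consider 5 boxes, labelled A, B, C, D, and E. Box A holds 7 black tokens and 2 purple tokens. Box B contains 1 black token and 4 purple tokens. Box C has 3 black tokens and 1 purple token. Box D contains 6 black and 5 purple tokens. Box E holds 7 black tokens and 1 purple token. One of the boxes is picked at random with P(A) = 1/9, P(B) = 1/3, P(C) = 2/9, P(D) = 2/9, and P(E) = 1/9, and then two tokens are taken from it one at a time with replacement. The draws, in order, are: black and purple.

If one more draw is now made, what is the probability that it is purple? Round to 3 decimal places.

The likelihood of the observed sequence under each hypothesis: P(data | box A) = (7/9)(2/9) = 0.17284; P(data | box B) = (1/5)(4/5) = 0.16; P(data | box C) = (3/4)(1/4) = 0.1875; P(data | box D) = (6/11)(5/11) = 0.24793; P(data | box E) = (7/8)(1/8) = 0.10938.
The prior-weighted likelihoods are 1/9 · 0.17284 = 0.019204, 1/3 · 0.16 = 0.053333, 2/9 · 0.1875 = 0.041667, 2/9 · 0.24793 = 0.055096, 1/9 · 0.10938 = 0.012153; with total 0.18145.
Dividing through by the total gives posterior P(box A | data) = 0.10584, P(box B | data) = 0.29392, P(box C | data) = 0.22963, P(box D | data) = 0.30364, P(box E | data) = 0.066975.
The predictive probability is P(purple next | data) = (2/9)(0.10584) + (4/5)(0.29392) + (1/4)(0.22963) + (5/11)(0.30364) + (1/8)(0.066975) = 0.46245.

0.462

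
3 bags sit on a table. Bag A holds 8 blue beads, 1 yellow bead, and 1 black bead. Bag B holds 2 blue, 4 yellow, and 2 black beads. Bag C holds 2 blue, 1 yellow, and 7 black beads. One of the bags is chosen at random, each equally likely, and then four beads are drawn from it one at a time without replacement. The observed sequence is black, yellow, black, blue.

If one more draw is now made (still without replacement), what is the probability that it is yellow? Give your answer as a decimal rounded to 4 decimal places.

0.2727

For each hypothesis, P(data | H) works out to: P(data | bag A) = (1/10)(1/9)(0/8) = 0; P(data | bag B) = (2/8)(4/7)(1/6)(2/5) = 0.0095238; P(data | bag C) = (7/10)(1/9)(6/8)(2/7) = 0.016667.
The prior-weighted likelihoods are 1/3 · 0 = 0, 1/3 · 0.0095238 = 0.0031746, 1/3 · 0.016667 = 0.0055556; summing to 0.0087302.
The posterior is then P(bag A | data) = 0, P(bag B | data) = 0.36364, P(bag C | data) = 0.63636.
The predictive probability is P(yellow next | data) = (3/4)(0.36364) + (0)(0.63636) = 0.27273.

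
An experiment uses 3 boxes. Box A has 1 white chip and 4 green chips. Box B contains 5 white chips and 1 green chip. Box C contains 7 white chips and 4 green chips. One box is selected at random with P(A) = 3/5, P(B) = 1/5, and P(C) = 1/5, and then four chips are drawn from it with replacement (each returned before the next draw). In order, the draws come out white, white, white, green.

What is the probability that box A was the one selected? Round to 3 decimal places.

0.092

Compute the likelihood of the observed sequence for each case: P(data | box A) = (1/5)(1/5)(1/5)(4/5) = 0.0064; P(data | box B) = (5/6)(5/6)(5/6)(1/6) = 0.096451; P(data | box C) = (7/11)(7/11)(7/11)(4/11) = 0.093709.
Weighting by the prior gives 3/5 · 0.0064 = 0.00384, 1/5 · 0.096451 = 0.01929, 1/5 · 0.093709 = 0.018742; these sum to 0.041872.
By Bayes' rule, P(box A | data) = (0.00384) / (0.041872) = 0.091708.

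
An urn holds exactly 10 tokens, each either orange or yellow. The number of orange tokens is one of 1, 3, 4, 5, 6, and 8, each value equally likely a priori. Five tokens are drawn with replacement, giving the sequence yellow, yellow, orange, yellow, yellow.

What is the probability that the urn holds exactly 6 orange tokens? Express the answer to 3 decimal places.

Under each hypothesis, the probability of the observed sequence is: P(data | r = 1) = (9/10)(9/10)(1/10)(9/10)(9/10) = 0.06561; P(data | r = 3) = (7/10)(7/10)(3/10)(7/10)(7/10) = 0.07203; P(data | r = 4) = (6/10)(6/10)(4/10)(6/10)(6/10) = 0.05184; P(data | r = 5) = (5/10)(5/10)(5/10)(5/10)(5/10) = 0.03125; P(data | r = 6) = (4/10)(4/10)(6/10)(4/10)(4/10) = 0.01536; P(data | r = 8) = (2/10)(2/10)(8/10)(2/10)(2/10) = 0.00128.
The prior-weighted likelihoods are 1/6 · 0.06561 = 0.010935, 1/6 · 0.07203 = 0.012005, 1/6 · 0.05184 = 0.00864, 1/6 · 0.03125 = 0.0052083, 1/6 · 0.01536 = 0.00256, 1/6 · 0.00128 = 0.00021333; summing to 0.039562.
By Bayes' rule, P(r = 6 | data) = (0.00256) / (0.039562) = 0.064709.

0.065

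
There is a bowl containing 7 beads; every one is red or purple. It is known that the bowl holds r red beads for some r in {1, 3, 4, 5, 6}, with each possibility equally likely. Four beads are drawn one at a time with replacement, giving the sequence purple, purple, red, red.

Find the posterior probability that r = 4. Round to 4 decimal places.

0.3130

Compute the likelihood of the observed sequence for each case: P(data | r = 1) = (6/7)(6/7)(1/7)(1/7) = 0.014994; P(data | r = 3) = (4/7)(4/7)(3/7)(3/7) = 0.059975; P(data | r = 4) = (3/7)(3/7)(4/7)(4/7) = 0.059975; P(data | r = 5) = (2/7)(2/7)(5/7)(5/7) = 0.041649; P(data | r = 6) = (1/7)(1/7)(6/7)(6/7) = 0.014994.
Multiplying each by its prior: 1/5 · 0.014994 = 0.0029988, 1/5 · 0.059975 = 0.011995, 1/5 · 0.059975 = 0.011995, 1/5 · 0.041649 = 0.0083299, 1/5 · 0.014994 = 0.0029988; these sum to 0.038317.
Therefore the posterior P(r = 4 | data) = (0.011995) / (0.038317) = 0.31304.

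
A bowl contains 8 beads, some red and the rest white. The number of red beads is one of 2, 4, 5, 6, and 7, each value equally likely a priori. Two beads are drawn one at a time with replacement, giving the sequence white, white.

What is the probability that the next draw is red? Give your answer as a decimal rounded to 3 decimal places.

The likelihood of the observed sequence under each hypothesis: P(data | r = 2) = (6/8)(6/8) = 9/16; P(data | r = 4) = (4/8)(4/8) = 1/4; P(data | r = 5) = (3/8)(3/8) = 9/64; P(data | r = 6) = (2/8)(2/8) = 1/16; P(data | r = 7) = (1/8)(1/8) = 1/64.
Multiplying each by its prior: 1/5 · 9/16 = 9/80, 1/5 · 1/4 = 1/20, 1/5 · 9/64 = 9/320, 1/5 · 1/16 = 1/80, 1/5 · 1/64 = 1/320; these sum to 33/160.
Normalising, the posterior is P(r = 2 | data) = 6/11, P(r = 4 | data) = 8/33, P(r = 5 | data) = 3/22, P(r = 6 | data) = 2/33, P(r = 7 | data) = 1/66.
The predictive probability is P(red next | data) = (1/4)(6/11) + (1/2)(8/33) + (5/8)(3/22) + (3/4)(2/33) + (7/8)(1/66) = 53/132.

0.402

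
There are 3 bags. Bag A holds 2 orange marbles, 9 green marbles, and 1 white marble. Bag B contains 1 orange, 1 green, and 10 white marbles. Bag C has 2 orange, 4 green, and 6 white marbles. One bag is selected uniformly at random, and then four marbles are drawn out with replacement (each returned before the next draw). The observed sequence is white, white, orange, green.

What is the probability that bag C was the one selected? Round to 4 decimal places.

For each hypothesis, P(data | H) works out to: P(data | bag A) = (1/12)(1/12)(2/12)(9/12) = 0.00086806; P(data | bag B) = (10/12)(10/12)(1/12)(1/12) = 0.0048225; P(data | bag C) = (6/12)(6/12)(2/12)(4/12) = 0.013889.
Multiplying each by its prior: 1/3 · 0.00086806 = 0.00028935, 1/3 · 0.0048225 = 0.0016075, 1/3 · 0.013889 = 0.0046296; with total 0.0065265.
So P(bag C | data) = (0.0046296) / (0.0065265) = 0.70936.

0.7094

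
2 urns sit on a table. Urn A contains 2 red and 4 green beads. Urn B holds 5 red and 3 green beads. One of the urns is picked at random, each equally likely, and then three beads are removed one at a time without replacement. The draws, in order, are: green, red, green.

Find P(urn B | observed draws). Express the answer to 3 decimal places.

0.309

Compute the likelihood of the observed sequence for each case: P(data | urn A) = (4/6)(2/5)(3/4) = 1/5; P(data | urn B) = (3/8)(5/7)(2/6) = 5/56.
Multiplying each by its prior: 1/2 · 1/5 = 1/10, 1/2 · 5/56 = 5/112; these sum to 81/560.
Therefore the posterior P(urn B | data) = (5/112) / (81/560) = 25/81.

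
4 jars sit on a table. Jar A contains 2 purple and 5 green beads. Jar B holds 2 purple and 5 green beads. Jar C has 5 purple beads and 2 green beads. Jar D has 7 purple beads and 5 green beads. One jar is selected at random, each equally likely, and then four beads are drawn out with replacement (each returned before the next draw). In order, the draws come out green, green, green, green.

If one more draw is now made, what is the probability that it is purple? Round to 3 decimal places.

0.307

For each hypothesis, P(data | H) works out to: P(data | jar A) = (5/7)(5/7)(5/7)(5/7) = 0.26031; P(data | jar B) = (5/7)(5/7)(5/7)(5/7) = 0.26031; P(data | jar C) = (2/7)(2/7)(2/7)(2/7) = 0.0066639; P(data | jar D) = (5/12)(5/12)(5/12)(5/12) = 0.030141.
Multiplying each by its prior: 1/4 · 0.26031 = 0.065077, 1/4 · 0.26031 = 0.065077, 1/4 · 0.0066639 = 0.001666, 1/4 · 0.030141 = 0.0075352; summing to 0.13936.
The posterior is then P(jar A | data) = 0.46699, P(jar B | data) = 0.46699, P(jar C | data) = 0.011955, P(jar D | data) = 0.054072.
Averaging over the posterior, P(purple next | data) = (2/7)(0.46699) + (2/7)(0.46699) + (5/7)(0.011955) + (7/12)(0.054072) = 0.30693.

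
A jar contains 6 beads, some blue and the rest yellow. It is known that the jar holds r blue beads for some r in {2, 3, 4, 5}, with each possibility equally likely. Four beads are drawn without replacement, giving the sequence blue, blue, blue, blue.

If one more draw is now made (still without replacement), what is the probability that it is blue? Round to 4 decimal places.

Compute the likelihood of the observed sequence for each case: P(data | r = 2) = (2/6)(1/5)(0/4) = 0; P(data | r = 3) = (3/6)(2/5)(1/4)(0/3) = 0; P(data | r = 4) = (4/6)(3/5)(2/4)(1/3) = 1/15; P(data | r = 5) = (5/6)(4/5)(3/4)(2/3) = 1/3.
Multiplying each by its prior: 1/4 · 0 = 0, 1/4 · 0 = 0, 1/4 · 1/15 = 1/60, 1/4 · 1/3 = 1/12; with total 1/10.
Normalising, the posterior is P(r = 2 | data) = 0, P(r = 3 | data) = 0, P(r = 4 | data) = 1/6, P(r = 5 | data) = 5/6.
The predictive probability is P(blue next | data) = (0)(1/6) + (1/2)(5/6) = 5/12.

0.4167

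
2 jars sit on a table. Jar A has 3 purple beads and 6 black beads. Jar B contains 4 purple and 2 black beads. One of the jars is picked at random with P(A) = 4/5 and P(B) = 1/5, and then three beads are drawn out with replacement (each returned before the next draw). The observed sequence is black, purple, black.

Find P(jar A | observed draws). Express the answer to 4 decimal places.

The likelihood of the observed sequence under each hypothesis: P(data | jar A) = (6/9)(3/9)(6/9) = 4/27; P(data | jar B) = (2/6)(4/6)(2/6) = 2/27.
Multiplying each by its prior: 4/5 · 4/27 = 16/135, 1/5 · 2/27 = 2/135; these sum to 2/15.
Therefore the posterior P(jar A | data) = (16/135) / (2/15) = 8/9.

0.8889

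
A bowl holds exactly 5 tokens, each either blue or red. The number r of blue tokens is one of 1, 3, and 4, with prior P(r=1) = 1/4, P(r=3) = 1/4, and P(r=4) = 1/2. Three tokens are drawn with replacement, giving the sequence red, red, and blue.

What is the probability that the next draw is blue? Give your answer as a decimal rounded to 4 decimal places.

0.4667

The likelihood of the observed sequence under each hypothesis: P(data | r = 1) = (4/5)(4/5)(1/5) = 16/125; P(data | r = 3) = (2/5)(2/5)(3/5) = 12/125; P(data | r = 4) = (1/5)(1/5)(4/5) = 4/125.
Weighting by the prior gives 1/4 · 16/125 = 4/125, 1/4 · 12/125 = 3/125, 1/2 · 4/125 = 2/125; these sum to 9/125.
Dividing through by the total gives posterior P(r = 1 | data) = 4/9, P(r = 3 | data) = 1/3, P(r = 4 | data) = 2/9.
So P(blue next | data) = Σ P(blue next | H) P(H | data) = (1/5)(4/9) + (3/5)(1/3) + (4/5)(2/9) = 7/15.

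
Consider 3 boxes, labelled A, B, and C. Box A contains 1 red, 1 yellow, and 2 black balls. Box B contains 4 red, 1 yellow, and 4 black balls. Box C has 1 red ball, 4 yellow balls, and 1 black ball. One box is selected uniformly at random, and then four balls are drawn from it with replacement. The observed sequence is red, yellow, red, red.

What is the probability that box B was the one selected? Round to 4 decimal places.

The likelihood of the observed sequence under each hypothesis: P(data | box A) = (1/4)(1/4)(1/4)(1/4) = 0.0039062; P(data | box B) = (4/9)(1/9)(4/9)(4/9) = 0.0097546; P(data | box C) = (1/6)(4/6)(1/6)(1/6) = 0.0030864.
Weighting by the prior gives 1/3 · 0.0039062 = 0.0013021, 1/3 · 0.0097546 = 0.0032515, 1/3 · 0.0030864 = 0.0010288; summing to 0.0055824.
By Bayes' rule, P(box B | data) = (0.0032515) / (0.0055824) = 0.58246.

0.5825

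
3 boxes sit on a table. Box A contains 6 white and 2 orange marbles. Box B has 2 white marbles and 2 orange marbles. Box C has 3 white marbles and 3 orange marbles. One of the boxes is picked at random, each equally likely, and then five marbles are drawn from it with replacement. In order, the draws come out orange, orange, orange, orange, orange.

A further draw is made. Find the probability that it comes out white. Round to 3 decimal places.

0.504

Under each hypothesis, the probability of the observed sequence is: P(data | box A) = (2/8)(2/8)(2/8)(2/8)(2/8) = 0.00097656; P(data | box B) = (2/4)(2/4)(2/4)(2/4)(2/4) = 0.03125; P(data | box C) = (3/6)(3/6)(3/6)(3/6)(3/6) = 0.03125.
Weighting by the prior gives 1/3 · 0.00097656 = 0.00032552, 1/3 · 0.03125 = 0.010417, 1/3 · 0.03125 = 0.010417; with total 0.021159.
Normalising, the posterior is P(box A | data) = 0.015385, P(box B | data) = 0.49231, P(box C | data) = 0.49231.
Averaging over the posterior, P(white next | data) = (3/4)(0.015385) + (1/2)(0.49231) + (1/2)(0.49231) = 0.50385.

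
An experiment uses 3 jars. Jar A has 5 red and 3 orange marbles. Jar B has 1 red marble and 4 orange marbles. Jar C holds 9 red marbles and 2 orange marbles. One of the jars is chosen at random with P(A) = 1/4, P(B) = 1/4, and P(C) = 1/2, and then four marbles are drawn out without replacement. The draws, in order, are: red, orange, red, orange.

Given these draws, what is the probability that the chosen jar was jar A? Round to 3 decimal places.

The likelihood of the observed sequence under each hypothesis: P(data | jar A) = (5/8)(3/7)(4/6)(2/5) = 0.071429; P(data | jar B) = (1/5)(4/4)(0/3) = 0; P(data | jar C) = (9/11)(2/10)(8/9)(1/8) = 0.018182.
Weighting by the prior gives 1/4 · 0.071429 = 0.017857, 1/4 · 0 = 0, 1/2 · 0.018182 = 0.0090909; these sum to 0.026948.
So P(jar A | data) = (0.017857) / (0.026948) = 0.66265.

0.663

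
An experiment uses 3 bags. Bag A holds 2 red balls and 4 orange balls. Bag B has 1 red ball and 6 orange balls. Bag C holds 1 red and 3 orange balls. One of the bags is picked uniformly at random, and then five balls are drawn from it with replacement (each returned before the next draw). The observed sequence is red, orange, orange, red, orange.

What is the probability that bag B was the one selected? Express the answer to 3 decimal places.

Compute the likelihood of the observed sequence for each case: P(data | bag A) = (2/6)(4/6)(4/6)(2/6)(4/6) = 0.032922; P(data | bag B) = (1/7)(6/7)(6/7)(1/7)(6/7) = 0.012852; P(data | bag C) = (1/4)(3/4)(3/4)(1/4)(3/4) = 0.026367.
The prior-weighted likelihoods are 1/3 · 0.032922 = 0.010974, 1/3 · 0.012852 = 0.0042839, 1/3 · 0.026367 = 0.0087891; with total 0.024047.
Hence P(bag B | data) = (0.0042839) / (0.024047) = 0.17815.

0.178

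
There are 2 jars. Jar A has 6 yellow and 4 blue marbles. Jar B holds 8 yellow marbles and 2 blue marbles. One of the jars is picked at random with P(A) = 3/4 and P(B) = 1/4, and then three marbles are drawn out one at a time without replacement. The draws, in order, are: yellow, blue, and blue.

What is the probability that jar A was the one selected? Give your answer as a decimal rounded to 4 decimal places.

0.9310

Under each hypothesis, the probability of the observed sequence is: P(data | jar A) = (6/10)(4/9)(3/8) = 1/10; P(data | jar B) = (8/10)(2/9)(1/8) = 1/45.
Weighting by the prior gives 3/4 · 1/10 = 3/40, 1/4 · 1/45 = 1/180; these sum to 29/360.
So P(jar A | data) = (3/40) / (29/360) = 27/29.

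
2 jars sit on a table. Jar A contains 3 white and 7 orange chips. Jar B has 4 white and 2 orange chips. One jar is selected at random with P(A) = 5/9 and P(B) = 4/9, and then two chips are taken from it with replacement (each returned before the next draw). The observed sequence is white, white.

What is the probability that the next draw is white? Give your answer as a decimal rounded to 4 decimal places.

The likelihood of the observed sequence under each hypothesis: P(data | jar A) = (3/10)(3/10) = 0.09; P(data | jar B) = (4/6)(4/6) = 0.44444.
The prior-weighted likelihoods are 5/9 · 0.09 = 0.05, 4/9 · 0.44444 = 0.19753; with total 0.24753.
Dividing through by the total gives posterior P(jar A | data) = 0.202, P(jar B | data) = 0.798.
The predictive probability is P(white next | data) = (3/10)(0.202) + (2/3)(0.798) = 0.5926.

0.5926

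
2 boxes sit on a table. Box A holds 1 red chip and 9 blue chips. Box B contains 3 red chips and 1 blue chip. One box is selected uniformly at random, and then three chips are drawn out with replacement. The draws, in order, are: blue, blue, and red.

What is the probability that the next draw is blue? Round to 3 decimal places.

0.662

The likelihood of the observed sequence under each hypothesis: P(data | box A) = (9/10)(9/10)(1/10) = 0.081; P(data | box B) = (1/4)(1/4)(3/4) = 0.046875.
The prior-weighted likelihoods are 1/2 · 0.081 = 0.0405, 1/2 · 0.046875 = 0.023438; with total 0.063937.
Normalising, the posterior is P(box A | data) = 0.63343, P(box B | data) = 0.36657.
Averaging over the posterior, P(blue next | data) = (9/10)(0.63343) + (1/4)(0.36657) = 0.66173.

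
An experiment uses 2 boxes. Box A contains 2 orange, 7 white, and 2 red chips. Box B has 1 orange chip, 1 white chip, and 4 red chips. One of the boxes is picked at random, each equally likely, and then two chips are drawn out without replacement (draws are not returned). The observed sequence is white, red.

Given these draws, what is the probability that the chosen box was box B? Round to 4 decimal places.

0.5116

Compute the likelihood of the observed sequence for each case: P(data | box A) = (7/11)(2/10) = 7/55; P(data | box B) = (1/6)(4/5) = 2/15.
Multiplying each by its prior: 1/2 · 7/55 = 7/110, 1/2 · 2/15 = 1/15; summing to 43/330.
Hence P(box B | data) = (1/15) / (43/330) = 22/43.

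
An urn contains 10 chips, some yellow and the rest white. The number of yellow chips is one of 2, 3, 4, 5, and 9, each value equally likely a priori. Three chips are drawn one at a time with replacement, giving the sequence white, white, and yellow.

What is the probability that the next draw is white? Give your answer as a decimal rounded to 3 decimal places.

0.642

Under each hypothesis, the probability of the observed sequence is: P(data | r = 2) = (8/10)(8/10)(2/10) = 0.128; P(data | r = 3) = (7/10)(7/10)(3/10) = 0.147; P(data | r = 4) = (6/10)(6/10)(4/10) = 0.144; P(data | r = 5) = (5/10)(5/10)(5/10) = 0.125; P(data | r = 9) = (1/10)(1/10)(9/10) = 0.009.
Weighting by the prior gives 1/5 · 0.128 = 0.0256, 1/5 · 0.147 = 0.0294, 1/5 · 0.144 = 0.0288, 1/5 · 0.125 = 0.025, 1/5 · 0.009 = 0.0018; summing to 0.1106.
The posterior is then P(r = 2 | data) = 0.23146, P(r = 3 | data) = 0.26582, P(r = 4 | data) = 0.2604, P(r = 5 | data) = 0.22604, P(r = 9 | data) = 0.016275.
So P(white next | data) = Σ P(white next | H) P(H | data) = (4/5)(0.23146) + (7/10)(0.26582) + (3/5)(0.2604) + (1/2)(0.22604) + (1/10)(0.016275) = 0.64213.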